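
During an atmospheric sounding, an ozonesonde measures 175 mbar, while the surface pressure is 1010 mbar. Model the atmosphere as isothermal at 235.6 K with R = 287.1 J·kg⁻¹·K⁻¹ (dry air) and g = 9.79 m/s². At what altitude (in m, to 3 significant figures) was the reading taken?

z ≈ 12100 m

Scale height: H = RT/g = 287.1 × 235.6 / 9.79 = 6909.2 m.
Invert the barometric formula: z = H ln(P₀/P).
P₀/P = 1010/175 = 5.7714; ln(5.7714) = 1.7529.
z = 6909.2 × 1.7529 = 12111 m.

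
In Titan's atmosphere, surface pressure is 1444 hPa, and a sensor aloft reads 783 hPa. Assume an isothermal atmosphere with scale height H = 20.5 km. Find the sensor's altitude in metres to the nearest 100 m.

Invert the barometric formula: z = H ln(P₀/P).
P₀/P = 1444/783 = 1.8442; ln(1.8442) = 0.61205.
z = 20500 × 0.61205 = 12547 m.

z ≈ 12500 m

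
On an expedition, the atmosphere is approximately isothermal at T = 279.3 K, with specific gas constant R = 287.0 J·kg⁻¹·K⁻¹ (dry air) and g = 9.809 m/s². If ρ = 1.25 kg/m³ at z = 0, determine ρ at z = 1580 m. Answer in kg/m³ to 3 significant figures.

ρ ≈ 1.03 kg/m³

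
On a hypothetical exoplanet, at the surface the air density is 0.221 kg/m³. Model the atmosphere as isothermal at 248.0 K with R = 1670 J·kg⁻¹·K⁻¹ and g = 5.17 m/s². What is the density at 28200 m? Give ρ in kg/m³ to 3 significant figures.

ρ ≈ 0.155 kg/m³

Scale height: H = RT/g = 1670 × 248.0 / 5.17 = 80108 m.
In an isothermal atmosphere, density decays like pressure: ρ = ρ₀ exp(−z/H).
z/H = 28200/80108 = 0.35202; exp(−0.35202) = 0.70327.
ρ = 0.221 × 0.70327 = 0.15542 kg/m³.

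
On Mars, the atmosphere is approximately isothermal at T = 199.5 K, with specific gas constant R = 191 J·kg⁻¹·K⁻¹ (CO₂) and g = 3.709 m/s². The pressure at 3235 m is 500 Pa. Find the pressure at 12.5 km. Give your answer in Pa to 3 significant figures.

P ≈ 203 Pa

Scale height: H = RT/g = 191 × 199.5 / 3.709 = 10274 m.
Between two levels, P₂ = P₁ exp(−Δz/H) with Δz = z₂ − z₁.
Δz = 12500 − 3235.0 = 9265.0 m; Δz/H = 9265.0/10274 = 0.90179.
P₂ = 500 × exp(−0.90179) = 500 × 0.40584 = 202.92 Pa.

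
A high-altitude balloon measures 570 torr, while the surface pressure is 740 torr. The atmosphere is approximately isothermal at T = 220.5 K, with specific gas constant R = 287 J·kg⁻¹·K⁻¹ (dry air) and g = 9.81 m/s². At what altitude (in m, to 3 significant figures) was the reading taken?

z ≈ 1680 m

Scale height: H = RT/g = 287 × 220.5 / 9.81 = 6450.9 m.
Invert the barometric formula: z = H ln(P₀/P).
P₀/P = 740/570 = 1.2982; ln(1.2982) = 0.26098.
z = 6450.9 × 0.26098 = 1683.6 m.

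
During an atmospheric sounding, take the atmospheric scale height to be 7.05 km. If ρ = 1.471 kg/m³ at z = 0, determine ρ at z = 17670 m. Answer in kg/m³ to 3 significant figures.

In an isothermal atmosphere, density decays like pressure: ρ = ρ₀ exp(−z/H).
z/H = 17670/7050.0 = 2.5064; exp(−2.5064) = 0.081561.
ρ = 1.471 × 0.081561 = 0.11998 kg/m³.

ρ ≈ 0.120 kg/m³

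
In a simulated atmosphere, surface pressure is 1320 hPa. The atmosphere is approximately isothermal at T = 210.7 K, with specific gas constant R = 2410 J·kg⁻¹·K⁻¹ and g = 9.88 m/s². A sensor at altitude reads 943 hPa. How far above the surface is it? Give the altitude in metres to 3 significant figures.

Scale height: H = RT/g = 2410 × 210.7 / 9.88 = 51395 m.
Invert the barometric formula: z = H ln(P₀/P).
P₀/P = 1320/943 = 1.3998; ln(1.3998) = 0.33633.
z = 51395 × 0.33633 = 17286 m.

z ≈ 17300 m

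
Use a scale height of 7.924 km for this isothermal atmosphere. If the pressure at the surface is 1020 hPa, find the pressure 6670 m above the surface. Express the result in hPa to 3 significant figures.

Barometric formula: P = P₀ exp(−z/H).
z/H = 6670.0/7924.0 = 0.84175; exp(−0.84175) = 0.43096.
P = 1020 × 0.43096 = 439.58 hPa.

P ≈ 440 hPa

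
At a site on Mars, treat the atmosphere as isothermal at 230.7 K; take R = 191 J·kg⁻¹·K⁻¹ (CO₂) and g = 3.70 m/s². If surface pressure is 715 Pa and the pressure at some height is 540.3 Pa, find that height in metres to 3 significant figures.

Scale height: H = RT/g = 191 × 230.7 / 3.70 = 11909 m.
Invert the barometric formula: z = H ln(P₀/P).
P₀/P = 715/540.3 = 1.3233; ln(1.3233) = 0.28013.
z = 11909 × 0.28013 = 3336.1 m.

z ≈ 3340 m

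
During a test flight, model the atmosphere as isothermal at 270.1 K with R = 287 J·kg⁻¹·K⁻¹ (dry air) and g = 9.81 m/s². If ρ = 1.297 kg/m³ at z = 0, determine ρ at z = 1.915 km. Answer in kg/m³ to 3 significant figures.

ρ ≈ 1.02 kg/m³

Scale height: H = RT/g = 287 × 270.1 / 9.81 = 7902.0 m.
In an isothermal atmosphere, density decays like pressure: ρ = ρ₀ exp(−z/H).
z/H = 1915.0/7902.0 = 0.24234; exp(−0.24234) = 0.78479.
ρ = 1.297 × 0.78479 = 1.0179 kg/m³.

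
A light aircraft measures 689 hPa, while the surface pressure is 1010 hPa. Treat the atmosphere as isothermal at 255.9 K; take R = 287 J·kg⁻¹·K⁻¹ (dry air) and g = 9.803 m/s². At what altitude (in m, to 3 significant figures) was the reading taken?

Scale height: H = RT/g = 287 × 255.9 / 9.803 = 7491.9 m.
Invert the barometric formula: z = H ln(P₀/P).
P₀/P = 1010/689 = 1.4659; ln(1.4659) = 0.38247.
z = 7491.9 × 0.38247 = 2865.4 m.

z ≈ 2870 m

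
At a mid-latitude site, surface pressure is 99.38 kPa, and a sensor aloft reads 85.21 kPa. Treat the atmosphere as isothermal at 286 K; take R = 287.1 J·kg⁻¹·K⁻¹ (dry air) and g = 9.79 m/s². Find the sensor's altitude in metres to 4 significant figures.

Scale height: H = RT/g = 287.1 × 286 / 9.79 = 8387.2 m.
Invert the barometric formula: z = H ln(P₀/P).
P₀/P = 99.38/85.21 = 1.1663; ln(1.1663) = 0.15384.
z = 8387.2 × 0.15384 = 1290.3 m.

z ≈ 1290 m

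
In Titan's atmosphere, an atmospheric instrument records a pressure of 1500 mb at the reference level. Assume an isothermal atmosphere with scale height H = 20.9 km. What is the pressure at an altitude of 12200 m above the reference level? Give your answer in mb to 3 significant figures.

Barometric formula: P = P₀ exp(−z/H).
z/H = 12200/20900 = 0.58373; exp(−0.58373) = 0.55781.
P = 1500 × 0.55781 = 836.72 mb.

P ≈ 837 mb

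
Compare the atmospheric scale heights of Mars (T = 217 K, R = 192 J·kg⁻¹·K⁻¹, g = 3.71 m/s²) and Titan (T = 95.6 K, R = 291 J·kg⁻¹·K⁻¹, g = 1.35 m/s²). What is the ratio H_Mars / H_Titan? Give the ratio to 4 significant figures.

H_Mars/H_Titan ≈ 0.5450

H = RT/g for each body.
H_Mars = 192 × 217 / 3.71 = 11230 m.
H_Titan = 291 × 95.6 / 1.35 = 20607 m.
H_Mars/H_Titan = 11230/20607 = 0.54496.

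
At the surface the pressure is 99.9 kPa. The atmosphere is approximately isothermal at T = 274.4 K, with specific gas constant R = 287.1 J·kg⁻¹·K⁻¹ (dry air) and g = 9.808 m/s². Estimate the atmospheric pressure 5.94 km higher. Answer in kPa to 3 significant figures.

P ≈ 47.7 kPa

Scale height: H = RT/g = 287.1 × 274.4 / 9.808 = 8032.2 m.
Barometric formula: P = P₀ exp(−z/H).
z/H = 5940.0/8032.2 = 0.73952; exp(−0.73952) = 0.47734.
P = 99.9 × 0.47734 = 47.686 kPa.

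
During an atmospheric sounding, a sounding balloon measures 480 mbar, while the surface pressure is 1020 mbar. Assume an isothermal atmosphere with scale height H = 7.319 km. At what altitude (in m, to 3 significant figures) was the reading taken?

Invert the barometric formula: z = H ln(P₀/P).
P₀/P = 1020/480 = 2.1250; ln(2.1250) = 0.75377.
z = 7319.0 × 0.75377 = 5516.8 m.

z ≈ 5520 m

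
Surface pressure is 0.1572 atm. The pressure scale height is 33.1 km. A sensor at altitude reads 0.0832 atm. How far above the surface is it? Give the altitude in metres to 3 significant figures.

Invert the barometric formula: z = H ln(P₀/P).
P₀/P = 0.1572/0.0832 = 1.8894; ln(1.8894) = 0.63626.
z = 33100 × 0.63626 = 21060 m.

z ≈ 21100 m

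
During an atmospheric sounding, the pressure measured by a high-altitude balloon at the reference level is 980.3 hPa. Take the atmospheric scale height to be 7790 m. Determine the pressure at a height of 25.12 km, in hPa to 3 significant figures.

Barometric formula: P = P₀ exp(−z/H).
z/H = 25120/7790.0 = 3.2246; exp(−3.2246) = 0.039772.
P = 980.3 × 0.039772 = 38.988 hPa.

P ≈ 39.0 hPa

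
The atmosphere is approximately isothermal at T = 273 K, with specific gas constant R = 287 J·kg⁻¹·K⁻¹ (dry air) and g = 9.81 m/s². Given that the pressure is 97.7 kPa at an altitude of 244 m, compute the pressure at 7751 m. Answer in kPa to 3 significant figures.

P ≈ 38.2 kPa

Scale height: H = RT/g = 287 × 273 / 9.81 = 7986.9 m.
Between two levels, P₂ = P₁ exp(−Δz/H) with Δz = z₂ − z₁.
Δz = 7751.0 − 244.00 = 7507.0 m; Δz/H = 7507.0/7986.9 = 0.93991.
P₂ = 97.7 × exp(−0.93991) = 97.7 × 0.39066 = 38.167 kPa.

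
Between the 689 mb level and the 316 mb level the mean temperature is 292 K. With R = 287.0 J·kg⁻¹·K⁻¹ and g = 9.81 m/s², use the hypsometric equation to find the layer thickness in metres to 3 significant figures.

Δz ≈ 6660 m

Hypsometric equation: Δz = (R T̄/g) ln(P₁/P₂).
R T̄/g = 287.0 × 292 / 9.81 = 8542.7 m.
ln(689/316) = ln(2.1804) = 0.77951.
Δz = 8542.7 × 0.77951 = 6659.1 m.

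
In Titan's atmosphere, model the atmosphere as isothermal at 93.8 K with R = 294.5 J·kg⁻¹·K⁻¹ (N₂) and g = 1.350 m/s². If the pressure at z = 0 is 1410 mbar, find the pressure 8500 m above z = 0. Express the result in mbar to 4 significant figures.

Scale height: H = RT/g = 294.5 × 93.8 / 1.350 = 20462 m.
Barometric formula: P = P₀ exp(−z/H).
z/H = 8500.0/20462 = 0.41540; exp(−0.41540) = 0.66008.
P = 1410 × 0.66008 = 930.71 mbar.

P ≈ 930.7 mbar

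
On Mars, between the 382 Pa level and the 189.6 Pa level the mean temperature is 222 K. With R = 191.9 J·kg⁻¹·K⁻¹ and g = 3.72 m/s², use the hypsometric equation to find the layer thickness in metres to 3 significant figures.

Δz ≈ 8020 m

Hypsometric equation: Δz = (R T̄/g) ln(P₁/P₂).
R T̄/g = 191.9 × 222 / 3.72 = 11452 m.
ln(382/189.6) = ln(2.0148) = 0.70052.
Δz = 11452 × 0.70052 = 8022.4 m.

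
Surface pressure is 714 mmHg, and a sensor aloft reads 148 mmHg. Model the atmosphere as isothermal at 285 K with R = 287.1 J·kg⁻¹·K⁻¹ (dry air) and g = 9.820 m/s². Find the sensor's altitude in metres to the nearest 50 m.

z ≈ 13100 m

Scale height: H = RT/g = 287.1 × 285 / 9.820 = 8332.3 m.
Invert the barometric formula: z = H ln(P₀/P).
P₀/P = 714/148 = 4.8243; ln(4.8243) = 1.5737.
z = 8332.3 × 1.5737 = 13113 m.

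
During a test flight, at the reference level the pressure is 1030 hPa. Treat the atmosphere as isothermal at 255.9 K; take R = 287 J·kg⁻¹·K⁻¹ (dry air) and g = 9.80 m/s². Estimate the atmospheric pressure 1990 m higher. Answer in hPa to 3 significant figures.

P ≈ 790 hPa

Scale height: H = RT/g = 287 × 255.9 / 9.80 = 7494.2 m.
Barometric formula: P = P₀ exp(−z/H).
z/H = 1990.0/7494.2 = 0.26554; exp(−0.26554) = 0.76679.
P = 1030 × 0.76679 = 789.79 hPa.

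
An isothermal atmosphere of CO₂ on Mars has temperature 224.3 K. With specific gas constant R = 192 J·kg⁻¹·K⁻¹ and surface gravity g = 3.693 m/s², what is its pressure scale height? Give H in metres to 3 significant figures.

The scale height of an isothermal atmosphere is H = RT/g.
H = 192 × 224.3 / 3.693 = 43066/3.693 = 11662 m.

H ≈ 11700 m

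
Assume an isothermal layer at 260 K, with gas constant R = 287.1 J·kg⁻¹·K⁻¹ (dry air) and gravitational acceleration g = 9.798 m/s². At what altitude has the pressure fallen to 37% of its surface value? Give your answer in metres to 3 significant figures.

z ≈ 7570 m

Scale height: H = RT/g = 287.1 × 260 / 9.798 = 7618.5 m.
Set P/P₀ = exp(−z/H) = 0.37, so z = −H ln(0.37).
−ln(0.37) = 0.99425; z = 7618.5 × 0.99425 = 7574.7 m.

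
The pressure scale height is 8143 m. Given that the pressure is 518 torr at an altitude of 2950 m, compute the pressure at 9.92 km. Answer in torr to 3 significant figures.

P ≈ 220 torr

Between two levels, P₂ = P₁ exp(−Δz/H) with Δz = z₂ − z₁.
Δz = 9920.0 − 2950.0 = 6970.0 m; Δz/H = 6970.0/8143.0 = 0.85595.
P₂ = 518 × exp(−0.85595) = 518 × 0.42488 = 220.09 torr.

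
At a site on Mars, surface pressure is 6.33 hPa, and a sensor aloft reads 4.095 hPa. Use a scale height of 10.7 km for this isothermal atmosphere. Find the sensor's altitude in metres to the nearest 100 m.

Invert the barometric formula: z = H ln(P₀/P).
P₀/P = 6.33/4.095 = 1.5458; ln(1.5458) = 0.43554.
z = 10700 × 0.43554 = 4660.3 m.

z ≈ 4700 m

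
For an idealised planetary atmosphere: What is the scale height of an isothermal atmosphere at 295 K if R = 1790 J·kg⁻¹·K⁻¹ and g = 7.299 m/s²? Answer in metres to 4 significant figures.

The scale height of an isothermal atmosphere is H = RT/g.
H = 1790 × 295 / 7.299 = 528050/7.299 = 72346 m.

H ≈ 72350 m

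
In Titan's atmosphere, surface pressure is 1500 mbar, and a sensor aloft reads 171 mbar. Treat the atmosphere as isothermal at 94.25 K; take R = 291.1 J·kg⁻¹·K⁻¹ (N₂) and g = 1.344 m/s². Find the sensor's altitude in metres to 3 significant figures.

z ≈ 44300 m

Scale height: H = RT/g = 291.1 × 94.25 / 1.344 = 20414 m.
Invert the barometric formula: z = H ln(P₀/P).
P₀/P = 1500/171 = 8.7719; ln(8.7719) = 2.1716.
z = 20414 × 2.1716 = 44331 m.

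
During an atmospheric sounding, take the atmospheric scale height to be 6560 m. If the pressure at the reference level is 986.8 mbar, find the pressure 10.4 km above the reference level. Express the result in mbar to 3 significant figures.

Barometric formula: P = P₀ exp(−z/H).
z/H = 10400/6560.0 = 1.5854; exp(−1.5854) = 0.20487.
P = 986.8 × 0.20487 = 202.17 mbar.

P ≈ 202 mbar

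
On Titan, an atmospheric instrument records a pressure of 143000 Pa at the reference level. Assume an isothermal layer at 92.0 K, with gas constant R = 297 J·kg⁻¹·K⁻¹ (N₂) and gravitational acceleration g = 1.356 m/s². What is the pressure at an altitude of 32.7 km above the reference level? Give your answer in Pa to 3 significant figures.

P ≈ 28200 Pa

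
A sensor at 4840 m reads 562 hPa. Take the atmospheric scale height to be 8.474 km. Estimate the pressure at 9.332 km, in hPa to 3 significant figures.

Between two levels, P₂ = P₁ exp(−Δz/H) with Δz = z₂ − z₁.
Δz = 9332.0 − 4840.0 = 4492.0 m; Δz/H = 4492.0/8474.0 = 0.53009.
P₂ = 562 × exp(−0.53009) = 562 × 0.58855 = 330.77 hPa.

P ≈ 331 hPa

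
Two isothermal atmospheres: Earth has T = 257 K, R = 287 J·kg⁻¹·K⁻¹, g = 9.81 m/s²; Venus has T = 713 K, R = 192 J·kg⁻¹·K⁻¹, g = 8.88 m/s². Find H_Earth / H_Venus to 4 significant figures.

H = RT/g for each body.
H_Earth = 287 × 257 / 9.81 = 7518.8 m.
H_Venus = 192 × 713 / 8.88 = 15416 m.
H_Earth/H_Venus = 7518.8/15416 = 0.48773.

H_Earth/H_Venus ≈ 0.4877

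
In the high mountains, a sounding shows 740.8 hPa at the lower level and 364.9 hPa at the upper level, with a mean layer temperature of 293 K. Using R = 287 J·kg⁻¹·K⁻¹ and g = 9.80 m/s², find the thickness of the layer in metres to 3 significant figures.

Hypsometric equation: Δz = (R T̄/g) ln(P₁/P₂).
R T̄/g = 287 × 293 / 9.80 = 8580.7 m.
ln(740.8/364.9) = ln(2.0301) = 0.70809.
Δz = 8580.7 × 0.70809 = 6075.9 m.

Δz ≈ 6080 m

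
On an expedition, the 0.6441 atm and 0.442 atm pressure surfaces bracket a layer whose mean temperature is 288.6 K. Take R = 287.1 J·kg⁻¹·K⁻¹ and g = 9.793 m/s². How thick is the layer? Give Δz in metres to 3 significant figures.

Δz ≈ 3190 m

Hypsometric equation: Δz = (R T̄/g) ln(P₁/P₂).
R T̄/g = 287.1 × 288.6 / 9.793 = 8460.8 m.
ln(0.6441/0.442) = ln(1.4572) = 0.37652.
Δz = 8460.8 × 0.37652 = 3185.7 m.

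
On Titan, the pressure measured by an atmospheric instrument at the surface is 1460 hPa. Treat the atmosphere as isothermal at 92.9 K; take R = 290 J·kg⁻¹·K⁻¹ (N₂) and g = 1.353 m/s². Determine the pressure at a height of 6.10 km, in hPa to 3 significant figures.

Scale height: H = RT/g = 290 × 92.9 / 1.353 = 19912 m.
Barometric formula: P = P₀ exp(−z/H).
z/H = 6100.0/19912 = 0.30635; exp(−0.30635) = 0.73613.
P = 1460 × 0.73613 = 1074.7 hPa.

P ≈ 1070 hPa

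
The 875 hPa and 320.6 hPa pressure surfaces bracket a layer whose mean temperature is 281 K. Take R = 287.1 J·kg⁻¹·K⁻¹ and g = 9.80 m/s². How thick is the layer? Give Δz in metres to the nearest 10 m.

Hypsometric equation: Δz = (R T̄/g) ln(P₁/P₂).
R T̄/g = 287.1 × 281 / 9.80 = 8232.2 m.
ln(875/320.6) = ln(2.7293) = 1.0040.
Δz = 8232.2 × 1.0040 = 8265.1 m.

Δz ≈ 8270 m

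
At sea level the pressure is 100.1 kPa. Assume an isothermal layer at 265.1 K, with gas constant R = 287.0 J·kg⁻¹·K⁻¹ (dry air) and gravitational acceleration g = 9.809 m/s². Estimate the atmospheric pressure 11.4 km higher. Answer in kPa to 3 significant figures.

Scale height: H = RT/g = 287.0 × 265.1 / 9.809 = 7756.5 m.
Barometric formula: P = P₀ exp(−z/H).
z/H = 11400/7756.5 = 1.4697; exp(−1.4697) = 0.22999.
P = 100.1 × 0.22999 = 23.022 kPa.

P ≈ 23.0 kPa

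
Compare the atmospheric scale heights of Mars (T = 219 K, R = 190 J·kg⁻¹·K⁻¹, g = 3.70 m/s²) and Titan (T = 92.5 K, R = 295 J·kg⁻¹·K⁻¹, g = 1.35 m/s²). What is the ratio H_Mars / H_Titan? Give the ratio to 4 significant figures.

H_Mars/H_Titan ≈ 0.5564

H = RT/g for each body.
H_Mars = 190 × 219 / 3.70 = 11246 m.
H_Titan = 295 × 92.5 / 1.35 = 20213 m.
H_Mars/H_Titan = 11246/20213 = 0.55637.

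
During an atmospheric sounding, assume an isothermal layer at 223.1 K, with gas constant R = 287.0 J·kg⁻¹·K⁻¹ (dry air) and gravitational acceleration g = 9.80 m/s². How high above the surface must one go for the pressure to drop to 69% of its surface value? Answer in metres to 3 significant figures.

z ≈ 2420 m

Scale height: H = RT/g = 287.0 × 223.1 / 9.80 = 6533.6 m.
Set P/P₀ = exp(−z/H) = 0.69, so z = −H ln(0.69).
−ln(0.69) = 0.37106; z = 6533.6 × 0.37106 = 2424.4 m.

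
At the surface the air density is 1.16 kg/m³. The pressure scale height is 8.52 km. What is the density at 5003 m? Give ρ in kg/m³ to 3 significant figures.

ρ ≈ 0.645 kg/m³

In an isothermal atmosphere, density decays like pressure: ρ = ρ₀ exp(−z/H).
z/H = 5003.0/8520.0 = 0.58721; exp(−0.58721) = 0.55588.
ρ = 1.16 × 0.55588 = 0.64482 kg/m³.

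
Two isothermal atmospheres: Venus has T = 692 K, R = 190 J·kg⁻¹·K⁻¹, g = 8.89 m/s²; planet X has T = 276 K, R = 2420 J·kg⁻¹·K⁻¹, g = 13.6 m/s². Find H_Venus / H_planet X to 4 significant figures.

H_Venus/H_planet X ≈ 0.3011

H = RT/g for each body.
H_Venus = 190 × 692 / 8.89 = 14790 m.
H_planet X = 2420 × 276 / 13.6 = 49112 m.
H_Venus/H_planet X = 14790/49112 = 0.30115.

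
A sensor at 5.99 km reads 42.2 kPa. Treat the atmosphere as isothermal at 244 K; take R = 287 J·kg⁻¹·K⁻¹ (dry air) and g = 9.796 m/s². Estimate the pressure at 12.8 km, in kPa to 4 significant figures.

P ≈ 16.28 kPa

Scale height: H = RT/g = 287 × 244 / 9.796 = 7148.6 m.
Between two levels, P₂ = P₁ exp(−Δz/H) with Δz = z₂ − z₁.
Δz = 12800 − 5990.0 = 6810.0 m; Δz/H = 6810.0/7148.6 = 0.95263.
P₂ = 42.2 × exp(−0.95263) = 42.2 × 0.38573 = 16.278 kPa.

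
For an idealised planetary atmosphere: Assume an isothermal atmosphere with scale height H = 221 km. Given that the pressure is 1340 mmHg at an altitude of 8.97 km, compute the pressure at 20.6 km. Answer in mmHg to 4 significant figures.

Between two levels, P₂ = P₁ exp(−Δz/H) with Δz = z₂ − z₁.
Δz = 20600 − 8970.0 = 11630 m; Δz/H = 11630/221000 = 0.052624.
P₂ = 1340 × exp(−0.052624) = 1340 × 0.94874 = 1271.3 mmHg.

P ≈ 1271 mmHg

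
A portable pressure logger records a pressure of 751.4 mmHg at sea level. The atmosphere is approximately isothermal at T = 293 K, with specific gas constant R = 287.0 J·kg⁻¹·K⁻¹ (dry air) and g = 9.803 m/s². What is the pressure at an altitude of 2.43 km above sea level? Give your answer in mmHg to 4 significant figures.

P ≈ 566.0 mmHg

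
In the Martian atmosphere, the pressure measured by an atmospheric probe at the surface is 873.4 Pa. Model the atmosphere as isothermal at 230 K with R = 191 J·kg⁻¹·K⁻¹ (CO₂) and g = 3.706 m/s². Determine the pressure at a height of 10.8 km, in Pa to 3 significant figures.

Scale height: H = RT/g = 191 × 230 / 3.706 = 11854 m.
Barometric formula: P = P₀ exp(−z/H).
z/H = 10800/11854 = 0.91108; exp(−0.91108) = 0.40209.
P = 873.4 × 0.40209 = 351.19 Pa.

P ≈ 351 Pa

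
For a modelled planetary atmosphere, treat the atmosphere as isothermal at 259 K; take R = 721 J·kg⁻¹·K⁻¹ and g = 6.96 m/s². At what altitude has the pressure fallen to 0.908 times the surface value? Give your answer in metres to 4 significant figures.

Scale height: H = RT/g = 721 × 259 / 6.96 = 26830 m.
Set P/P₀ = exp(−z/H) = 0.908, so z = −H ln(0.908).
−ln(0.908) = 0.096511; z = 26830 × 0.096511 = 2589.4 m.

z ≈ 2589 m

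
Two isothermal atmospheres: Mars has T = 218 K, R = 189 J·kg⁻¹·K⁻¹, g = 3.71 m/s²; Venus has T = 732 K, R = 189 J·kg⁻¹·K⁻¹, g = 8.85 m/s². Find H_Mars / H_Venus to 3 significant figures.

H = RT/g for each body.
H_Mars = 189 × 218 / 3.71 = 11106 m.
H_Venus = 189 × 732 / 8.85 = 15633 m.
H_Mars/H_Venus = 11106/15633 = 0.71042.

H_Mars/H_Venus ≈ 0.710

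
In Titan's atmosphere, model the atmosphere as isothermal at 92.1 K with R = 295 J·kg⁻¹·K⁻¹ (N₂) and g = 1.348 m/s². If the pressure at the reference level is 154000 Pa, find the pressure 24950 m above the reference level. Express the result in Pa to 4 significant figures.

Scale height: H = RT/g = 295 × 92.1 / 1.348 = 20155 m.
Barometric formula: P = P₀ exp(−z/H).
z/H = 24950/20155 = 1.2379; exp(−1.2379) = 0.28999.
P = 154000 × 0.28999 = 44658 Pa.

P ≈ 44660 Pa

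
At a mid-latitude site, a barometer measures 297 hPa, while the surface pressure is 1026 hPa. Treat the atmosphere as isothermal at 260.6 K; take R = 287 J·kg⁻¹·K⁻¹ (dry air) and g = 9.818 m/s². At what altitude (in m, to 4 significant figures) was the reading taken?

z ≈ 9444 m

Scale height: H = RT/g = 287 × 260.6 / 9.818 = 7617.9 m.
Invert the barometric formula: z = H ln(P₀/P).
P₀/P = 1026/297 = 3.4545; ln(3.4545) = 1.2397.
z = 7617.9 × 1.2397 = 9443.9 m.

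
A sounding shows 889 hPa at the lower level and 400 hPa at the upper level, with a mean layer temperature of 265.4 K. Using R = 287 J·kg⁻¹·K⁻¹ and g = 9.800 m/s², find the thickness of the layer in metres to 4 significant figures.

Δz ≈ 6207 m

Hypsometric equation: Δz = (R T̄/g) ln(P₁/P₂).
R T̄/g = 287 × 265.4 / 9.800 = 7772.4 m.
ln(889/400) = ln(2.2225) = 0.79863.
Δz = 7772.4 × 0.79863 = 6207.3 m.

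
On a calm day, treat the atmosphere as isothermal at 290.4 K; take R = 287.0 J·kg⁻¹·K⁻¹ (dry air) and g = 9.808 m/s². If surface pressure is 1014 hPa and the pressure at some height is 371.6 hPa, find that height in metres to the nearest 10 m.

Scale height: H = RT/g = 287.0 × 290.4 / 9.808 = 8497.6 m.
Invert the barometric formula: z = H ln(P₀/P).
P₀/P = 1014/371.6 = 2.7287; ln(2.7287) = 1.0038.
z = 8497.6 × 1.0038 = 8529.9 m.

z ≈ 8530 m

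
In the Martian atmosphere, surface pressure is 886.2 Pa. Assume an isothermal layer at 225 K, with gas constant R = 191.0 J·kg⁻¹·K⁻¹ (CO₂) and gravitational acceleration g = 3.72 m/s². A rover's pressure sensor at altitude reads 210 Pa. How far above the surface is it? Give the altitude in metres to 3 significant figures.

Scale height: H = RT/g = 191.0 × 225 / 3.72 = 11552 m.
Invert the barometric formula: z = H ln(P₀/P).
P₀/P = 886.2/210 = 4.2200; ln(4.2200) = 1.4398.
z = 11552 × 1.4398 = 16633 m.

z ≈ 16600 m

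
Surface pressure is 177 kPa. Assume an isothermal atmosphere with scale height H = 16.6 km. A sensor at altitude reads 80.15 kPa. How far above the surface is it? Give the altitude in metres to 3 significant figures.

Invert the barometric formula: z = H ln(P₀/P).
P₀/P = 177/80.15 = 2.2084; ln(2.2084) = 0.79227.
z = 16600 × 0.79227 = 13152 m.

z ≈ 13200 m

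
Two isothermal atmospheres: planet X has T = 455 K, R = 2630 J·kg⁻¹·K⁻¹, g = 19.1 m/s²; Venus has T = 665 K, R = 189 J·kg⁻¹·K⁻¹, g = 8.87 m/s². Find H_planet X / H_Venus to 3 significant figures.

H = RT/g for each body.
H_planet X = 2630 × 455 / 19.1 = 62652 m.
H_Venus = 189 × 665 / 8.87 = 14170 m.
H_planet X/H_Venus = 62652/14170 = 4.4215.

H_planet X/H_Venus ≈ 4.42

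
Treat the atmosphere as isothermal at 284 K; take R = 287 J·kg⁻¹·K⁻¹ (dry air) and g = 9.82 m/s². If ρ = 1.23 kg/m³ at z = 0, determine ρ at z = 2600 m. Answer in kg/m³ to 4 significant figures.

ρ ≈ 0.8992 kg/m³

Scale height: H = RT/g = 287 × 284 / 9.82 = 8300.2 m.
In an isothermal atmosphere, density decays like pressure: ρ = ρ₀ exp(−z/H).
z/H = 2600.0/8300.2 = 0.31325; exp(−0.31325) = 0.73107.
ρ = 1.23 × 0.73107 = 0.89922 kg/m³.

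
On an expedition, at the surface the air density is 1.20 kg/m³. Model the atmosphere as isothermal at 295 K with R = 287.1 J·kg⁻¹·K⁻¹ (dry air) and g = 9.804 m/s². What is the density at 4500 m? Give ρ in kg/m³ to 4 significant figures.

Scale height: H = RT/g = 287.1 × 295 / 9.804 = 8638.8 m.
In an isothermal atmosphere, density decays like pressure: ρ = ρ₀ exp(−z/H).
z/H = 4500.0/8638.8 = 0.52091; exp(−0.52091) = 0.59398.
ρ = 1.20 × 0.59398 = 0.71278 kg/m³.

ρ ≈ 0.7128 kg/m³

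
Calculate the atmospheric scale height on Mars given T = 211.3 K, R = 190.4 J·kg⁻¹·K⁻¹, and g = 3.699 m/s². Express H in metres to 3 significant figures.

The scale height of an isothermal atmosphere is H = RT/g.
H = 190.4 × 211.3 / 3.699 = 40232/3.699 = 10876 m.

H ≈ 10900 m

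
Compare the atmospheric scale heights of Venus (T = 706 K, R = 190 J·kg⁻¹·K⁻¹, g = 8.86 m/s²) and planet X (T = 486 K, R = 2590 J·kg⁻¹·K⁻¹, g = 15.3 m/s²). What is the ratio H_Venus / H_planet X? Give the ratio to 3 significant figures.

H_Venus/H_planet X ≈ 0.184

H = RT/g for each body.
H_Venus = 190 × 706 / 8.86 = 15140 m.
H_planet X = 2590 × 486 / 15.3 = 82271 m.
H_Venus/H_planet X = 15140/82271 = 0.18403.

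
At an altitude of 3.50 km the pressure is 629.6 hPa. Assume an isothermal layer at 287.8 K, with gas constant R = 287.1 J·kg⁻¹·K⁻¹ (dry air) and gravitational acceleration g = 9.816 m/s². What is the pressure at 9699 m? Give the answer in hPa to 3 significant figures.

Scale height: H = RT/g = 287.1 × 287.8 / 9.816 = 8417.6 m.
Between two levels, P₂ = P₁ exp(−Δz/H) with Δz = z₂ − z₁.
Δz = 9699.0 − 3500.0 = 6199.0 m; Δz/H = 6199.0/8417.6 = 0.73643.
P₂ = 629.6 × exp(−0.73643) = 629.6 × 0.47882 = 301.47 hPa.

P ≈ 301 hPa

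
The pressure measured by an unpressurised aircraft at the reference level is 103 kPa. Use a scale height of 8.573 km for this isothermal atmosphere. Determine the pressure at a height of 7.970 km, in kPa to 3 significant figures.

Barometric formula: P = P₀ exp(−z/H).
z/H = 7970.0/8573.0 = 0.92966; exp(−0.92966) = 0.39469.
P = 103 × 0.39469 = 40.653 kPa.

P ≈ 40.7 kPa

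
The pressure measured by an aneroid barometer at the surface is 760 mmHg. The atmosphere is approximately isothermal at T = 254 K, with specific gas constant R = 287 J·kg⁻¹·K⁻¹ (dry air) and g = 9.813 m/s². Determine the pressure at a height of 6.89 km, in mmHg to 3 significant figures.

P ≈ 301 mmHg

Scale height: H = RT/g = 287 × 254 / 9.813 = 7428.7 m.
Barometric formula: P = P₀ exp(−z/H).
z/H = 6890.0/7428.7 = 0.92748; exp(−0.92748) = 0.39555.
P = 760 × 0.39555 = 300.62 mmHg.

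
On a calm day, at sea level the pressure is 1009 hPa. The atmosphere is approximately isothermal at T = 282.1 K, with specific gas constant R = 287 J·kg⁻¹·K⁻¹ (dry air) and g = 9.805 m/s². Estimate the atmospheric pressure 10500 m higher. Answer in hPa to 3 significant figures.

P ≈ 283 hPa

Scale height: H = RT/g = 287 × 282.1 / 9.805 = 8257.3 m.
Barometric formula: P = P₀ exp(−z/H).
z/H = 10500/8257.3 = 1.2716; exp(−1.2716) = 0.28038.
P = 1009 × 0.28038 = 282.90 hPa.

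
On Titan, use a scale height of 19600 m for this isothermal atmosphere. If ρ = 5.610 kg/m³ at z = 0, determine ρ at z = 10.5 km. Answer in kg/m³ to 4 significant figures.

ρ ≈ 3.283 kg/m³

In an isothermal atmosphere, density decays like pressure: ρ = ρ₀ exp(−z/H).
z/H = 10500/19600 = 0.53571; exp(−0.53571) = 0.58525.
ρ = 5.610 × 0.58525 = 3.2833 kg/m³.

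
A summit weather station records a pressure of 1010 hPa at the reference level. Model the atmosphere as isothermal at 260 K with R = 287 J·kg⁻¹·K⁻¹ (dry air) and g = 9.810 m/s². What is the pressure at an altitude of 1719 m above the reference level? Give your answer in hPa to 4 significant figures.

Scale height: H = RT/g = 287 × 260 / 9.810 = 7606.5 m.
Barometric formula: P = P₀ exp(−z/H).
z/H = 1719.0/7606.5 = 0.22599; exp(−0.22599) = 0.79773.
P = 1010 × 0.79773 = 805.71 hPa.

P ≈ 805.7 hPa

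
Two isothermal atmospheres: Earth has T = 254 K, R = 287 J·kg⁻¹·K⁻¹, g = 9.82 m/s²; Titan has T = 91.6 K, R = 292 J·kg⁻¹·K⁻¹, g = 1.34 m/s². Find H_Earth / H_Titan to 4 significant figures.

H_Earth/H_Titan ≈ 0.3719

H = RT/g for each body.
H_Earth = 287 × 254 / 9.82 = 7423.4 m.
H_Titan = 292 × 91.6 / 1.34 = 19961 m.
H_Earth/H_Titan = 7423.4/19961 = 0.37190.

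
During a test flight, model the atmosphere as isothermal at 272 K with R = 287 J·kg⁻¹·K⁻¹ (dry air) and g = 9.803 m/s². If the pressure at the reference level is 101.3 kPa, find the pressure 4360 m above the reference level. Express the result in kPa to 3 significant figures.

P ≈ 58.6 kPa

Scale height: H = RT/g = 287 × 272 / 9.803 = 7963.3 m.
Barometric formula: P = P₀ exp(−z/H).
z/H = 4360.0/7963.3 = 0.54751; exp(−0.54751) = 0.57839.
P = 101.3 × 0.57839 = 58.591 kPa.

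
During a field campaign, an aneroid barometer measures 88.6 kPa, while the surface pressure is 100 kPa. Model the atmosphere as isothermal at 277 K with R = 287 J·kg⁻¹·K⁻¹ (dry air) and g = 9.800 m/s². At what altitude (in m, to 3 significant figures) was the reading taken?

Scale height: H = RT/g = 287 × 277 / 9.800 = 8112.1 m.
Invert the barometric formula: z = H ln(P₀/P).
P₀/P = 100/88.6 = 1.1287; ln(1.1287) = 0.12107.
z = 8112.1 × 0.12107 = 982.13 m.

z ≈ 982 m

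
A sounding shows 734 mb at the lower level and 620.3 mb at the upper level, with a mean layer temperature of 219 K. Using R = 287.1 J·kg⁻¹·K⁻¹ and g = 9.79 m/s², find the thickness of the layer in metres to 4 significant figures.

Δz ≈ 1081 m

Hypsometric equation: Δz = (R T̄/g) ln(P₁/P₂).
R T̄/g = 287.1 × 219 / 9.79 = 6422.4 m.
ln(734/620.3) = ln(1.1833) = 0.16831.
Δz = 6422.4 × 0.16831 = 1081.0 m.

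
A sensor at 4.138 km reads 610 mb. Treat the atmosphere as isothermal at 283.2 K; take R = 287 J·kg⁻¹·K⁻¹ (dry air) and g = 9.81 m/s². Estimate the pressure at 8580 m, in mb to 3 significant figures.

Scale height: H = RT/g = 287 × 283.2 / 9.81 = 8285.3 m.
Between two levels, P₂ = P₁ exp(−Δz/H) with Δz = z₂ − z₁.
Δz = 8580.0 − 4138.0 = 4442.0 m; Δz/H = 4442.0/8285.3 = 0.53613.
P₂ = 610 × exp(−0.53613) = 610 × 0.58501 = 356.86 mb.

P ≈ 357 mb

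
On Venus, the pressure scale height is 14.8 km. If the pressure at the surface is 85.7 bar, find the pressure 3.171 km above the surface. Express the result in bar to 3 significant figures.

Barometric formula: P = P₀ exp(−z/H).
z/H = 3171.0/14800 = 0.21426; exp(−0.21426) = 0.80714.
P = 85.7 × 0.80714 = 69.172 bar.

P ≈ 69.2 bar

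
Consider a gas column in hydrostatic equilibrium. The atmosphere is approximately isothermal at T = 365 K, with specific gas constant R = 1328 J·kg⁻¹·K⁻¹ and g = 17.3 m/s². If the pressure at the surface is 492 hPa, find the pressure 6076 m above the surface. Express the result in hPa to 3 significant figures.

P ≈ 396 hPa

Scale height: H = RT/g = 1328 × 365 / 17.3 = 28018 m.
Barometric formula: P = P₀ exp(−z/H).
z/H = 6076.0/28018 = 0.21686; exp(−0.21686) = 0.80504.
P = 492 × 0.80504 = 396.08 hPa.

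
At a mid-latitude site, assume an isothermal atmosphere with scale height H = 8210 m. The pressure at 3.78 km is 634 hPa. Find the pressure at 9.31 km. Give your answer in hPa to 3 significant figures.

Between two levels, P₂ = P₁ exp(−Δz/H) with Δz = z₂ − z₁.
Δz = 9310.0 − 3780.0 = 5530.0 m; Δz/H = 5530.0/8210.0 = 0.67357.
P₂ = 634 × exp(−0.67357) = 634 × 0.50989 = 323.27 hPa.

P ≈ 323 hPa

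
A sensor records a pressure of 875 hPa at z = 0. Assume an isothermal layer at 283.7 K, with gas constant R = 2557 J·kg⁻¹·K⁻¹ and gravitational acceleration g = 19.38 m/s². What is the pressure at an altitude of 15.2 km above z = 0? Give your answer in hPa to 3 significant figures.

Scale height: H = RT/g = 2557 × 283.7 / 19.38 = 37431 m.
Barometric formula: P = P₀ exp(−z/H).
z/H = 15200/37431 = 0.40608; exp(−0.40608) = 0.66626.
P = 875 × 0.66626 = 582.98 hPa.

P ≈ 583 hPa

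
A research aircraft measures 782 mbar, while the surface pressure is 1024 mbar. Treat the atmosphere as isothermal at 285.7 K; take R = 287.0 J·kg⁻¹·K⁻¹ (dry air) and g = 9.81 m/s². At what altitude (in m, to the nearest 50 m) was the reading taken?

z ≈ 2250 m

Scale height: H = RT/g = 287.0 × 285.7 / 9.81 = 8358.4 m.
Invert the barometric formula: z = H ln(P₀/P).
P₀/P = 1024/782 = 1.3095; ln(1.3095) = 0.26965.
z = 8358.4 × 0.26965 = 2253.8 m.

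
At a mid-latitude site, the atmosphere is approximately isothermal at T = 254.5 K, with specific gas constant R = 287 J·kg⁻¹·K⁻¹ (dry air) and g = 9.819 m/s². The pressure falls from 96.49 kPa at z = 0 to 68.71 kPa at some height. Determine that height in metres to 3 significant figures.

Scale height: H = RT/g = 287 × 254.5 / 9.819 = 7438.8 m.
Invert the barometric formula: z = H ln(P₀/P).
P₀/P = 96.49/68.71 = 1.4043; ln(1.4043) = 0.33954.
z = 7438.8 × 0.33954 = 2525.8 m.

z ≈ 2530 m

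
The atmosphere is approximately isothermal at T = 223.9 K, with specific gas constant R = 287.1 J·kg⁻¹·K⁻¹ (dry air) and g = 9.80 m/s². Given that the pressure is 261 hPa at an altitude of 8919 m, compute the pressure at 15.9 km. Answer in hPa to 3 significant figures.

Scale height: H = RT/g = 287.1 × 223.9 / 9.80 = 6559.4 m.
Between two levels, P₂ = P₁ exp(−Δz/H) with Δz = z₂ − z₁.
Δz = 15900 − 8919.0 = 6981.0 m; Δz/H = 6981.0/6559.4 = 1.0643.
P₂ = 261 × exp(−1.0643) = 261 × 0.34497 = 90.037 hPa.

P ≈ 90.0 hPa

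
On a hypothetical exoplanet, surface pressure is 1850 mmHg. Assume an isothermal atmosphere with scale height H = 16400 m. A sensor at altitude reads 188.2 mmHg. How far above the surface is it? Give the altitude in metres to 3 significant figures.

z ≈ 37500 m

Invert the barometric formula: z = H ln(P₀/P).
P₀/P = 1850/188.2 = 9.8300; ln(9.8300) = 2.2854.
z = 16400 × 2.2854 = 37481 m.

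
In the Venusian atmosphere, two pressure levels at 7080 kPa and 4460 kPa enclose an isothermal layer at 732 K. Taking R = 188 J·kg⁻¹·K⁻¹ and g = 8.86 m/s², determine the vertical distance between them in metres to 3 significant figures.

Δz ≈ 7180 m

Hypsometric equation: Δz = (R T̄/g) ln(P₁/P₂).
R T̄/g = 188 × 732 / 8.86 = 15532 m.
ln(7080/4460) = ln(1.5874) = 0.46210.
Δz = 15532 × 0.46210 = 7177.3 m.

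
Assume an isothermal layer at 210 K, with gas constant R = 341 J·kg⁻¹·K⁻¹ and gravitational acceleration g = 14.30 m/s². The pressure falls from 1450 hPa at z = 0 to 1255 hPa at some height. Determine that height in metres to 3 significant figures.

z ≈ 723 m

Scale height: H = RT/g = 341 × 210 / 14.30 = 5007.7 m.
Invert the barometric formula: z = H ln(P₀/P).
P₀/P = 1450/1255 = 1.1554; ln(1.1554) = 0.14445.
z = 5007.7 × 0.14445 = 723.36 m.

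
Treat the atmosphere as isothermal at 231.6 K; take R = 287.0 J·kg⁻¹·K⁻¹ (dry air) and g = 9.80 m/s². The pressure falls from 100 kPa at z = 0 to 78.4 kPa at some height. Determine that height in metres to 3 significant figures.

z ≈ 1650 m

Scale height: H = RT/g = 287.0 × 231.6 / 9.80 = 6782.6 m.
Invert the barometric formula: z = H ln(P₀/P).
P₀/P = 100/78.4 = 1.2755; ln(1.2755) = 0.24334.
z = 6782.6 × 0.24334 = 1650.5 m.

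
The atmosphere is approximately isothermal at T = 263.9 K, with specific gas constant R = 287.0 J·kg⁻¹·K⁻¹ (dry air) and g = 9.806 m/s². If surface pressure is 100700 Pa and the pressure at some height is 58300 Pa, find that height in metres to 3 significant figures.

Scale height: H = RT/g = 287.0 × 263.9 / 9.806 = 7723.8 m.
Invert the barometric formula: z = H ln(P₀/P).
P₀/P = 100700/58300 = 1.7273; ln(1.7273) = 0.54656.
z = 7723.8 × 0.54656 = 4221.5 m.

z ≈ 4220 m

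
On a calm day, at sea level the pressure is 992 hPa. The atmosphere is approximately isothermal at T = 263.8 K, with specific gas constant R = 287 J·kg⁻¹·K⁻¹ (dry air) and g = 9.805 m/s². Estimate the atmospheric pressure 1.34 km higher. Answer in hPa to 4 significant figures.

Scale height: H = RT/g = 287 × 263.8 / 9.805 = 7721.6 m.
Barometric formula: P = P₀ exp(−z/H).
z/H = 1340.0/7721.6 = 0.17354; exp(−0.17354) = 0.84068.
P = 992 × 0.84068 = 833.95 hPa.

P ≈ 834.0 hPa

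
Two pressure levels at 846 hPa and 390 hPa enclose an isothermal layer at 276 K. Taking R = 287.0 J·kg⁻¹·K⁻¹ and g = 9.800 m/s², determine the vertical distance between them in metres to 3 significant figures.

Δz ≈ 6260 m

Hypsometric equation: Δz = (R T̄/g) ln(P₁/P₂).
R T̄/g = 287.0 × 276 / 9.800 = 8082.9 m.
ln(846/390) = ln(2.1692) = 0.77436.
Δz = 8082.9 × 0.77436 = 6259.1 m.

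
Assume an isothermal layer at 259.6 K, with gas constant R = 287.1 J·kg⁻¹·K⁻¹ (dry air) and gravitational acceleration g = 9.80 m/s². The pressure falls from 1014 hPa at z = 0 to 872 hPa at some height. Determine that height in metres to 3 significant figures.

Scale height: H = RT/g = 287.1 × 259.6 / 9.80 = 7605.2 m.
Invert the barometric formula: z = H ln(P₀/P).
P₀/P = 1014/872 = 1.1628; ln(1.1628) = 0.15083.
z = 7605.2 × 0.15083 = 1147.1 m.

z ≈ 1150 m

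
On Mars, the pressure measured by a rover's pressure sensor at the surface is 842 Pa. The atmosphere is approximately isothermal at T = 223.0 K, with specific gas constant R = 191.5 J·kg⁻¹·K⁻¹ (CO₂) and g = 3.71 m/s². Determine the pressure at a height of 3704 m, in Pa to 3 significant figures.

Scale height: H = RT/g = 191.5 × 223.0 / 3.71 = 11511 m.
Barometric formula: P = P₀ exp(−z/H).
z/H = 3704.0/11511 = 0.32178; exp(−0.32178) = 0.72486.
P = 842 × 0.72486 = 610.33 Pa.

P ≈ 610 Pa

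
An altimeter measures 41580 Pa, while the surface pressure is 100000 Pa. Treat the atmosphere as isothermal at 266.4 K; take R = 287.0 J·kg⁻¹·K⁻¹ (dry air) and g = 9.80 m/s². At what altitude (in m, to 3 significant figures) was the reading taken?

z ≈ 6850 m

Scale height: H = RT/g = 287.0 × 266.4 / 9.80 = 7801.7 m.
Invert the barometric formula: z = H ln(P₀/P).
P₀/P = 100000/41580 = 2.4050; ln(2.4050) = 0.87755.
z = 7801.7 × 0.87755 = 6846.4 m.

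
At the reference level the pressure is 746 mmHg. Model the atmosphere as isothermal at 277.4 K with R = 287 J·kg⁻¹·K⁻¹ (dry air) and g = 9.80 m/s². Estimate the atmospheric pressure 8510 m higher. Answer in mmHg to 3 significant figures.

Scale height: H = RT/g = 287 × 277.4 / 9.80 = 8123.9 m.
Barometric formula: P = P₀ exp(−z/H).
z/H = 8510.0/8123.9 = 1.0475; exp(−1.0475) = 0.35081.
P = 746 × 0.35081 = 261.70 mmHg.

P ≈ 262 mmHg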